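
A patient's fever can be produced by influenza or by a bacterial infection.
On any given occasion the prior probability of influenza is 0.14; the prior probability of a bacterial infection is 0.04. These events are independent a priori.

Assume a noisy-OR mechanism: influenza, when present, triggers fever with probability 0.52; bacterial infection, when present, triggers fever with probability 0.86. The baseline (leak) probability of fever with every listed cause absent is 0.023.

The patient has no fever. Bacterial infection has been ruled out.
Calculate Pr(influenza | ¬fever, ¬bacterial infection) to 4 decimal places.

Under noisy-OR, P(fever | causes) = 1 − (1−0.023)·∏(1−qᵢ) over the active causes.
Enumerate both values of influenza and weight by the priors:
  P(¬fever | ¬bacterial infection) = 0.977·0.86 + 0.46896·0.14
        = 0.840220 + 0.065654 = 0.905874
Configurations with influenza contribute 0.065654, so
  P(influenza | ¬fever, ¬bacterial infection) = 0.065654 / 0.905874 ≈ 0.0725

Pr(influenza | ¬fever, ¬bacterial infection) ≈ 0.0725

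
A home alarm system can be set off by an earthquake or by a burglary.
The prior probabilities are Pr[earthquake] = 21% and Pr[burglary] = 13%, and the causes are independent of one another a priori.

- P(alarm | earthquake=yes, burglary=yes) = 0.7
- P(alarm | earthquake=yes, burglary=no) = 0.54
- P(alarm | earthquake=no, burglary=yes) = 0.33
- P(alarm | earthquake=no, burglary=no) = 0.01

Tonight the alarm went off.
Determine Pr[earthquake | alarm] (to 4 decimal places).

Pr[earthquake | alarm] ≈ 0.7429

Weight on earthquake=true, given the evidence: 0.098658 + 0.019110 = 0.117768
Normalizer over all consistent configurations: 0.01·0.79·0.87 + 0.33·0.79·0.13 + 0.54·0.21·0.87 + 0.7·0.21·0.13 = 0.158532
P(earthquake | alarm) = 0.117768/0.158532 ≈ 0.7429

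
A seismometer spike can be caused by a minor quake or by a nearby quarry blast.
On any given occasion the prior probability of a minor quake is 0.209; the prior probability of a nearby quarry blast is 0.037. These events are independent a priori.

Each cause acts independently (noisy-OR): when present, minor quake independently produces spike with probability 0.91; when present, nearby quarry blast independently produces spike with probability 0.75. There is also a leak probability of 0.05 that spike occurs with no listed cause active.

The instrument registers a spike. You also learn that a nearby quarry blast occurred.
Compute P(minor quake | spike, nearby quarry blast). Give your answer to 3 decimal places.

Under noisy-OR, P(spike | causes) = 1 − (1−0.05)·∏(1−qᵢ) over the active causes.
P(spike | nearby quarry blast) = 0.7625×0.791 + 0.978625×0.209 = 0.603137 + 0.204533 = 0.807670
The minor quake-present share is 0.978625×0.209 = 0.204533.
Hence the posterior is 0.204533/0.807670 ≈ 0.253.

P(minor quake | spike, nearby quarry blast) ≈ 0.253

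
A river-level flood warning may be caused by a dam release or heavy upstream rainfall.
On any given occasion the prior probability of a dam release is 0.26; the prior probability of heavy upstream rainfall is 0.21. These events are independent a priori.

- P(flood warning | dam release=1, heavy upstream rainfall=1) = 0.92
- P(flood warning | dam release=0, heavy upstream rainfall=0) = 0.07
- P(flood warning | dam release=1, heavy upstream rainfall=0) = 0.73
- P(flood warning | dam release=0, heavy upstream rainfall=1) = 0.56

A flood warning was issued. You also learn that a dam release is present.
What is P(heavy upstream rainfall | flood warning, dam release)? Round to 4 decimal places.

For the numerator, keep only heavy upstream rainfall=true terms: 0.92*0.21 = 0.193200
The normalizing constant is 0.73*0.79 + 0.92*0.21 = 0.769900
P(heavy upstream rainfall | flood warning, dam release) = 0.193200/0.769900 ≈ 0.2509

P(heavy upstream rainfall | flood warning, dam release) ≈ 0.2509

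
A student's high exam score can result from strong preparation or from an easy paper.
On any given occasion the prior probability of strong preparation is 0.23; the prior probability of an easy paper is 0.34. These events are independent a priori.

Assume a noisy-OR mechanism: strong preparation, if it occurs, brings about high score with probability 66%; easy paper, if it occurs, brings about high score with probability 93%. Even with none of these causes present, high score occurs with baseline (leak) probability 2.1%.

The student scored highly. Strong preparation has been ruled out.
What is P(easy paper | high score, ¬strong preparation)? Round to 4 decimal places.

Under noisy-OR, P(high score | causes) = 1 − (1−0.021)·∏(1−qᵢ) over the active causes.
By total probability over both values of easy paper:
  P(high score | ¬strong preparation) = 0.021·0.66 + 0.93147·0.34
        = 0.013860 + 0.316700 = 0.330560
Keeping only the easy paper-present terms gives 0.316700, so
  P(easy paper | high score, ¬strong preparation) = 0.316700 / 0.330560 ≈ 0.9581

P(easy paper | high score, ¬strong preparation) ≈ 0.9581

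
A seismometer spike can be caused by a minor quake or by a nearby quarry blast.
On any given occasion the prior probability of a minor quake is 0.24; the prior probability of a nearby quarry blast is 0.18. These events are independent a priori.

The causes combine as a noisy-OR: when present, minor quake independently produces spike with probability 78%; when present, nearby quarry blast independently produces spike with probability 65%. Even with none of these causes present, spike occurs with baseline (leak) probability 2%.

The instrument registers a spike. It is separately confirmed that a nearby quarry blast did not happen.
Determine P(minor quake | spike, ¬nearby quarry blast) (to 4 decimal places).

P(minor quake | spike, ¬nearby quarry blast) ≈ 0.9253

Under noisy-OR, P(spike | causes) = 1 − (1−0.02)·∏(1−qᵢ) over the active causes.
P(spike | ¬nearby quarry blast) = 0.02·0.76 + 0.7844·0.24 = 0.015200 + 0.188256 = 0.203456
Restricting to configurations with minor quake present: 0.7844·0.24 = 0.188256.
Hence the posterior is 0.188256/0.203456 ≈ 0.9253.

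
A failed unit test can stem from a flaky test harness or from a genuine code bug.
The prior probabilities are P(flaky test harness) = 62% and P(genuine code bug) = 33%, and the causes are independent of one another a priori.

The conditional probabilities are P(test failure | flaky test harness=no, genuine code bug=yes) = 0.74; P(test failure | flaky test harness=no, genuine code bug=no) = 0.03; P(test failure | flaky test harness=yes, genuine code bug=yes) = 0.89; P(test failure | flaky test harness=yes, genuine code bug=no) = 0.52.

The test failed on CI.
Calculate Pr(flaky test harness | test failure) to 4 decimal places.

Pr(flaky test harness | test failure) ≈ 0.7985

Sum P(test failure|·) weighted by the priors over the 4 (flaky test harness, genuine code bug) configurations:
  P(test failure) = 0.03*0.38*0.67 + 0.74*0.38*0.33 + 0.52*0.62*0.67 + 0.89*0.62*0.33
        = 0.007638 + 0.092796 + 0.216008 + 0.182094 = 0.498536
Configurations with flaky test harness contribute 0.398102, so
  P(flaky test harness | test failure) = 0.398102 / 0.498536 ≈ 0.7985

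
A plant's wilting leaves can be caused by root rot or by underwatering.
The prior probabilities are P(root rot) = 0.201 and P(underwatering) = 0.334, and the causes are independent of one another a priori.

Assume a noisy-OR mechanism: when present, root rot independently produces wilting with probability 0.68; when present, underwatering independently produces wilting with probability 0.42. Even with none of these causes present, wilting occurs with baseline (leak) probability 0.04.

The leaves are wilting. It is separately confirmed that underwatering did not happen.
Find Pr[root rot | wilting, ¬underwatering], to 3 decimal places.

Pr[root rot | wilting, ¬underwatering] ≈ 0.813

Under noisy-OR, P(wilting | causes) = 1 − (1−0.04)·∏(1−qᵢ) over the active causes.
P(wilting | ¬underwatering) = 0.04·0.799 + 0.6928·0.201 = 0.031960 + 0.139253 = 0.171213
The root rot-present share is 0.6928·0.201 = 0.139253.
Hence the posterior is 0.139253/0.171213 ≈ 0.813.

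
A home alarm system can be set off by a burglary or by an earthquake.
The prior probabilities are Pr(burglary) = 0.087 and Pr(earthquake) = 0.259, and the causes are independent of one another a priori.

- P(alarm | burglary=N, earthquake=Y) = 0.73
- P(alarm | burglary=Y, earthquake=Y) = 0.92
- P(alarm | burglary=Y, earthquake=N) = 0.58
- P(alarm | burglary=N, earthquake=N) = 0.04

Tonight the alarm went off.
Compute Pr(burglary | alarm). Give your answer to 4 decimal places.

Pr(burglary | alarm) ≈ 0.2254

By total probability over the 4 (burglary, earthquake) configurations:
  P(alarm) = 0.04*0.913*0.741 + 0.73*0.913*0.259 + 0.58*0.087*0.741 + 0.92*0.087*0.259
        = 0.027061 + 0.172621 + 0.037391 + 0.020730 = 0.257803
The terms with burglary present sum to 0.058121, so
  P(burglary | alarm) = 0.058121 / 0.257803 ≈ 0.2254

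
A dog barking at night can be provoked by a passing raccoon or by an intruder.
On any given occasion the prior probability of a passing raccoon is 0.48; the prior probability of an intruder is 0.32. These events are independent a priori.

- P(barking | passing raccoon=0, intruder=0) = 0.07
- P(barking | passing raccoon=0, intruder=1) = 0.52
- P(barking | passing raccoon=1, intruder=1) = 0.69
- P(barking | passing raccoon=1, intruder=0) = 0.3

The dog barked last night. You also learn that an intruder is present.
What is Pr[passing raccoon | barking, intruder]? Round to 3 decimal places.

P(barking | intruder) = 0.52·0.52 + 0.69·0.48 = 0.270400 + 0.331200 = 0.601600
Restricting to configurations with passing raccoon present: 0.69·0.48 = 0.331200.
P(passing raccoon | barking, intruder) = 0.331200 / 0.601600 ≈ 0.551

Pr[passing raccoon | barking, intruder] ≈ 0.551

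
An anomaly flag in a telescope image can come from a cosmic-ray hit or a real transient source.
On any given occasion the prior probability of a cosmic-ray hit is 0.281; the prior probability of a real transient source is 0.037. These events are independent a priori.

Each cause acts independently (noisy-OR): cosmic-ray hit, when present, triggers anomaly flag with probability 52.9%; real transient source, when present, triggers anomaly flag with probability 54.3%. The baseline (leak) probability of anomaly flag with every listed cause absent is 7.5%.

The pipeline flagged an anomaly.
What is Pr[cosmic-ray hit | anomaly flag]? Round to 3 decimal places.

Pr[cosmic-ray hit | anomaly flag] ≈ 0.705

Under noisy-OR, P(anomaly flag | causes) = 1 − (1−0.075)·∏(1−qᵢ) over the active causes.
For the numerator, keep only cosmic-ray hit=true terms: 0.152708 + 0.008327 = 0.161035
Denominator P(anomaly flag): 0.075×0.719×0.963 + 0.577275×0.719×0.037 + 0.564325×0.281×0.963 + 0.800897×0.281×0.037 = 0.228322
Posterior = 0.161035 / 0.228322 ≈ 0.705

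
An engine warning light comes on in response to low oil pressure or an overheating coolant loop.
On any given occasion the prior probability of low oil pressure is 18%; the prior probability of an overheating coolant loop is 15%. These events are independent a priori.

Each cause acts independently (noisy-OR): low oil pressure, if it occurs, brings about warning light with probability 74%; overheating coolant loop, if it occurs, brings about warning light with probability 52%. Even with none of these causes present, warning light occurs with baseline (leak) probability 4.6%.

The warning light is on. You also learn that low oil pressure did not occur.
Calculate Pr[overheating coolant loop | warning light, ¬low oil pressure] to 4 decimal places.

Under noisy-OR, P(warning light | causes) = 1 − (1−0.046)·∏(1−qᵢ) over the active causes.
Numerator (weight on configurations with overheating coolant loop): 0.54208·0.15 = 0.081312
The normalizing constant is 0.046·0.85 + 0.54208·0.15 = 0.120412
P(overheating coolant loop | warning light, ¬low oil pressure) = 0.081312/0.120412 ≈ 0.6753

Pr[overheating coolant loop | warning light, ¬low oil pressure] ≈ 0.6753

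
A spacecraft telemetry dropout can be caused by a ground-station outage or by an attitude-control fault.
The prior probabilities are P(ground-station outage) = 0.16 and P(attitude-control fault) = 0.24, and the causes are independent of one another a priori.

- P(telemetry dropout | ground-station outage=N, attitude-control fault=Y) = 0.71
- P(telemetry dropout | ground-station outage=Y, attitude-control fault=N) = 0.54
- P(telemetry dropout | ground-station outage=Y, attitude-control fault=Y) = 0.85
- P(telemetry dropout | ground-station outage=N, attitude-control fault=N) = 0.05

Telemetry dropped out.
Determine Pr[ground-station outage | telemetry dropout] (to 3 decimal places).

For the numerator, keep only ground-station outage=true terms: 0.065664 + 0.032640 = 0.098304
Denominator P(telemetry dropout): 0.05*0.84*0.76 + 0.71*0.84*0.24 + 0.54*0.16*0.76 + 0.85*0.16*0.24 = 0.273360
P(ground-station outage | telemetry dropout) = 0.098304/0.273360 ≈ 0.360

Pr[ground-station outage | telemetry dropout] ≈ 0.360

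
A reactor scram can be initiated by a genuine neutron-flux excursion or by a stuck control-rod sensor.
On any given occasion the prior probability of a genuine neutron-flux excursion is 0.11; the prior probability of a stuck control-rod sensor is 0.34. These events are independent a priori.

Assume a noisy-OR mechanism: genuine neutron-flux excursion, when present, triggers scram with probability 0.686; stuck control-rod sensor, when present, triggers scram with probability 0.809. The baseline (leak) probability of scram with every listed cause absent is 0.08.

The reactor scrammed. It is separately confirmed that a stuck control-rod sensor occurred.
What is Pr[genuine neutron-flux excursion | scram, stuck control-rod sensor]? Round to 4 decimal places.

Under noisy-OR, P(scram | causes) = 1 − (1−0.08)·∏(1−qᵢ) over the active causes.
For the numerator, keep only genuine neutron-flux excursion=true terms: 0.944824×0.11 = 0.103931
The normalizing constant is 0.82428×0.89 + 0.944824×0.11 = 0.837540
Posterior = 0.103931 / 0.837540 ≈ 0.1241

Pr[genuine neutron-flux excursion | scram, stuck control-rod sensor] ≈ 0.1241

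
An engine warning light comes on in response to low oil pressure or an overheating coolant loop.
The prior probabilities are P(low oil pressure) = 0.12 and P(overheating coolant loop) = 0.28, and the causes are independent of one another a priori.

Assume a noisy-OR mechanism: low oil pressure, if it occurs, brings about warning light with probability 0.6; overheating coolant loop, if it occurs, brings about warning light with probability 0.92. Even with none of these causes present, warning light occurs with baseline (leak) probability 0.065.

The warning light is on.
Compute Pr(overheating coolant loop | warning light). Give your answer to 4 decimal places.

Under noisy-OR, P(warning light | causes) = 1 − (1−0.065)·∏(1−qᵢ) over the active causes.
For the numerator, keep only overheating coolant loop=true terms: 0.227969 + 0.032595 = 0.260564
The normalizing constant is 0.065*0.88*0.72 + 0.9252*0.88*0.28 + 0.626*0.12*0.72 + 0.97008*0.12*0.28 = 0.355834
Posterior = 0.260564 / 0.355834 ≈ 0.7323

Pr(overheating coolant loop | warning light) ≈ 0.7323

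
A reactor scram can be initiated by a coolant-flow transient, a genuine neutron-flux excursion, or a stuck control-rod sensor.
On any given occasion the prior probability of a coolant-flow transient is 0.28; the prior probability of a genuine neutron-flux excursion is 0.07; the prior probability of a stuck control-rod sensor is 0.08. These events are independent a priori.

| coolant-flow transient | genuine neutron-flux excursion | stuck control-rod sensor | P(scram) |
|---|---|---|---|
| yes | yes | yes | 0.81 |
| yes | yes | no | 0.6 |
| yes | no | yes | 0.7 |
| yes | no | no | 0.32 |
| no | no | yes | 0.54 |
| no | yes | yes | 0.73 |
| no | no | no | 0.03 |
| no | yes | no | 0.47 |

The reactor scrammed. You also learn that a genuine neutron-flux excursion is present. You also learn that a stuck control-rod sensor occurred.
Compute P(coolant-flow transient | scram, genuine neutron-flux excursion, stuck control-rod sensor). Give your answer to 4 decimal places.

P(scram | genuine neutron-flux excursion, stuck control-rod sensor) = 0.73*0.72 + 0.81*0.28 = 0.525600 + 0.226800 = 0.752400
Of this, 0.226800 comes from 0.81*0.28 (the coolant-flow transient=true cases).
So P(coolant-flow transient | scram, genuine neutron-flux excursion, stuck control-rod sensor) = 0.226800/0.752400 ≈ 0.3014.

P(coolant-flow transient | scram, genuine neutron-flux excursion, stuck control-rod sensor) ≈ 0.3014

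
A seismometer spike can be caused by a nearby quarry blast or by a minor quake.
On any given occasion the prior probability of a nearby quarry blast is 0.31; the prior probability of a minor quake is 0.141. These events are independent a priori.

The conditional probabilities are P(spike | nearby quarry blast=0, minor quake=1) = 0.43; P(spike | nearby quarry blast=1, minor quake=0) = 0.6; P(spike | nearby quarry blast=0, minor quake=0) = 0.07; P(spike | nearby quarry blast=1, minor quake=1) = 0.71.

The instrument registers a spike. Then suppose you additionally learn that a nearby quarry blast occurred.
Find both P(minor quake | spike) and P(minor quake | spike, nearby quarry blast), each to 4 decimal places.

P(minor quake | spike) ≈ 0.2658; P(minor quake | spike, nearby quarry blast) ≈ 0.1626

P(spike) = 0.07*0.69*0.859 + 0.43*0.69*0.141 + 0.6*0.31*0.859 + 0.71*0.31*0.141 = 0.041490 + 0.041835 + 0.159774 + 0.031034 = 0.274133
Of this, 0.072869 comes from 0.041835 + 0.031034 (the minor quake=true cases).
Hence the posterior is 0.072869/0.274133 ≈ 0.2658.

Now also conditioning on nearby quarry blast=true:
For the numerator, keep only minor quake=true terms: 0.71·0.141 = 0.100110
Normalizer over all consistent configurations: 0.6·0.859 + 0.71·0.141 = 0.615510
Posterior = 0.100110 / 0.615510 ≈ 0.1626
Conditioning on nearby quarry blast lowers the posterior on minor quake: the classic explaining-away effect in a common-effect structure.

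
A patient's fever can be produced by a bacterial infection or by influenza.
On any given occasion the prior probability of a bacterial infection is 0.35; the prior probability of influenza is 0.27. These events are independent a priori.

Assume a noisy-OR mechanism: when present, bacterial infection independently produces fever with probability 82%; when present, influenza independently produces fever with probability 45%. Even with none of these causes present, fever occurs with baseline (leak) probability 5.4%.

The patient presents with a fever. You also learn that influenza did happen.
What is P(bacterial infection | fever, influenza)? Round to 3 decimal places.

Under noisy-OR, P(fever | causes) = 1 − (1−0.054)·∏(1−qᵢ) over the active causes.
P(fever | influenza) = 0.4797×0.65 + 0.906346×0.35 = 0.311805 + 0.317221 = 0.629026
Of this, 0.317221 comes from 0.906346×0.35 (the bacterial infection=true cases).
So P(bacterial infection | fever, influenza) = 0.317221/0.629026 ≈ 0.504.

P(bacterial infection | fever, influenza) ≈ 0.504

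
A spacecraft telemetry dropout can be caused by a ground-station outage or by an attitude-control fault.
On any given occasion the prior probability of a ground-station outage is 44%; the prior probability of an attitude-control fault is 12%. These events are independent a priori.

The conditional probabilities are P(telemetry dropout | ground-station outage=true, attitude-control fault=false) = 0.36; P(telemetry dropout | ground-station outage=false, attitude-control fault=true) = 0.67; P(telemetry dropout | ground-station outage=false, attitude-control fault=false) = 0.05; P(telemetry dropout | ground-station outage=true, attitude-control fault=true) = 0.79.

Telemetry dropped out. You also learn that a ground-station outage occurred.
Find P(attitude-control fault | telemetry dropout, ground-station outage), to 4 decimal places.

For the numerator, keep only attitude-control fault=true terms: 0.79×0.12 = 0.094800
The normalizing constant is 0.36×0.88 + 0.79×0.12 = 0.411600
Posterior = 0.094800 / 0.411600 ≈ 0.2303

P(attitude-control fault | telemetry dropout, ground-station outage) ≈ 0.2303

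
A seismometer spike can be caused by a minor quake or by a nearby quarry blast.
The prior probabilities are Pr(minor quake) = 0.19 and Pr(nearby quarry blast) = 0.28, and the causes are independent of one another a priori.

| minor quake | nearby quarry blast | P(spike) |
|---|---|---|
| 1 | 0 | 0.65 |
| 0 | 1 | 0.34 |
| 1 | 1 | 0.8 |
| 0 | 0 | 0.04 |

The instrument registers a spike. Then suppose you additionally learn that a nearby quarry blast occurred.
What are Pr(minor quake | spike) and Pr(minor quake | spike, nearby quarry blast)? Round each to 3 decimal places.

For the numerator, keep only minor quake=true terms: 0.088920 + 0.042560 = 0.131480
Normalizer over all consistent configurations: 0.04*0.81*0.72 + 0.34*0.81*0.28 + 0.65*0.19*0.72 + 0.8*0.19*0.28 = 0.231920
Posterior = 0.131480 / 0.231920 ≈ 0.567

Now condition on the additional information:
P(spike | nearby quarry blast) = 0.34*0.81 + 0.8*0.19 = 0.275400 + 0.152000 = 0.427400
Of this, 0.152000 comes from 0.8*0.19 (the minor quake=true cases).
P(minor quake | spike, nearby quarry blast) = 0.152000 / 0.427400 ≈ 0.356
Conditioning on nearby quarry blast lowers the posterior on minor quake: the classic explaining-away effect in a common-effect structure.

Pr(minor quake | spike) ≈ 0.567; Pr(minor quake | spike, nearby quarry blast) ≈ 0.356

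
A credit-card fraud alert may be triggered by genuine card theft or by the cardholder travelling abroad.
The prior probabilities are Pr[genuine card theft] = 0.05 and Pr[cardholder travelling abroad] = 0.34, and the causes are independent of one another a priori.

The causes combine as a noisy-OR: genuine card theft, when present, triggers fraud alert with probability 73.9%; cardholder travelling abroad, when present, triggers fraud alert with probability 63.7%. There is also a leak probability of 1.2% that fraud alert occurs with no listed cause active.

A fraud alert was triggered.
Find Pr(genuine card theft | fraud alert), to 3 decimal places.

Pr(genuine card theft | fraud alert) ≈ 0.157

Under noisy-OR, P(fraud alert | causes) = 1 − (1−0.012)·∏(1−qᵢ) over the active causes.
For the numerator, keep only genuine card theft=true terms: 0.024490 + 0.015409 = 0.039899
Normalizer over all consistent configurations: 0.012·0.95·0.66 + 0.641356·0.95·0.34 + 0.742132·0.05·0.66 + 0.906394·0.05·0.34 = 0.254581
P(genuine card theft | fraud alert) = 0.039899/0.254581 ≈ 0.157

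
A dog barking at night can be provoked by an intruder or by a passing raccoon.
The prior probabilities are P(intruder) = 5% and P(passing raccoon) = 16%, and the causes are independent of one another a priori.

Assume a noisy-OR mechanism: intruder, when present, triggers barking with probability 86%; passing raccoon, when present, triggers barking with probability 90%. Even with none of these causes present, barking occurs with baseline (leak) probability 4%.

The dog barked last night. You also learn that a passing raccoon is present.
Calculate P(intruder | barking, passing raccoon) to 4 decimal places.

Under noisy-OR, P(barking | causes) = 1 − (1−0.04)·∏(1−qᵢ) over the active causes.
Weight on intruder=true, given the evidence: 0.98656*0.05 = 0.049328
The normalizing constant is 0.904*0.95 + 0.98656*0.05 = 0.908128
P(intruder | barking, passing raccoon) = 0.049328/0.908128 ≈ 0.0543

P(intruder | barking, passing raccoon) ≈ 0.0543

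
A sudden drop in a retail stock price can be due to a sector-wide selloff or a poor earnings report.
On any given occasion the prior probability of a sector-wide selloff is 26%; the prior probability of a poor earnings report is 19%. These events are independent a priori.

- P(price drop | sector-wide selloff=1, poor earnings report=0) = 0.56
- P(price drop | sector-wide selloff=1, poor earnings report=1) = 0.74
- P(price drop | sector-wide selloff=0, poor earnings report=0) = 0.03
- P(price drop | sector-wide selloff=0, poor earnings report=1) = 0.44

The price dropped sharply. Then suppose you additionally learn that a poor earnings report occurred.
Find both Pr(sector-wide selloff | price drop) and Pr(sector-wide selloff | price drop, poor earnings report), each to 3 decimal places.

P(price drop) = 0.03·0.74·0.81 + 0.44·0.74·0.19 + 0.56·0.26·0.81 + 0.74·0.26·0.19 = 0.017982 + 0.061864 + 0.117936 + 0.036556 = 0.234338
Of this, 0.154492 comes from 0.117936 + 0.036556 (the sector-wide selloff=true cases).
P(sector-wide selloff | price drop) = 0.154492 / 0.234338 ≈ 0.659

With the extra evidence:
By total probability over both values of sector-wide selloff:
  P(price drop | poor earnings report) = 0.44*0.74 + 0.74*0.26
        = 0.325600 + 0.192400 = 0.518000
Keeping only the sector-wide selloff-present terms gives 0.192400, so
  P(sector-wide selloff | price drop, poor earnings report) = 0.192400 / 0.518000 ≈ 0.371
Conditioning on poor earnings report lowers the posterior on sector-wide selloff: the classic explaining-away effect in a common-effect structure.

Pr(sector-wide selloff | price drop) ≈ 0.659; Pr(sector-wide selloff | price drop, poor earnings report) ≈ 0.371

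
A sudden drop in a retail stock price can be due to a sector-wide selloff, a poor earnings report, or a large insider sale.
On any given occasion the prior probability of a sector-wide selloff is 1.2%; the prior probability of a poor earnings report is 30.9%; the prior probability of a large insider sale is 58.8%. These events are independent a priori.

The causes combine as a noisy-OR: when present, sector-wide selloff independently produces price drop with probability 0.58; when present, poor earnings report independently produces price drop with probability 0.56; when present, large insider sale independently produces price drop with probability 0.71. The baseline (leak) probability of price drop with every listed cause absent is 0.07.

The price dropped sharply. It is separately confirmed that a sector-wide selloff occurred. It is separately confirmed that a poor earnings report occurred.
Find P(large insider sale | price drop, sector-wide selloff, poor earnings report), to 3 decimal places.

Under noisy-OR, P(price drop | causes) = 1 − (1−0.07)·∏(1−qᵢ) over the active causes.
By total probability over both values of large insider sale:
  P(price drop | sector-wide selloff, poor earnings report) = 0.828136×0.412 + 0.950159×0.588
        = 0.341192 + 0.558693 = 0.899885
Keeping only the large insider sale-present terms gives 0.558693, so
  P(large insider sale | price drop, sector-wide selloff, poor earnings report) = 0.558693 / 0.899885 ≈ 0.621

P(large insider sale | price drop, sector-wide selloff, poor earnings report) ≈ 0.621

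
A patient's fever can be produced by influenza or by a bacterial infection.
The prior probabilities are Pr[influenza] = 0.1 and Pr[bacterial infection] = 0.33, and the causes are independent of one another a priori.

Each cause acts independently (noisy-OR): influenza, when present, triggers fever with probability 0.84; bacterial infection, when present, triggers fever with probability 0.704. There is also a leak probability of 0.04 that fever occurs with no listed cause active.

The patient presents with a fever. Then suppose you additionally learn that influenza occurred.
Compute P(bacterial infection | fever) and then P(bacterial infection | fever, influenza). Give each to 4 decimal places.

Under noisy-OR, P(fever | causes) = 1 − (1−0.04)·∏(1−qᵢ) over the active causes.
Numerator (weight on configurations with bacterial infection): 0.212604 + 0.031500 = 0.244104
Normalizer over all consistent configurations: 0.04×0.9×0.67 + 0.71584×0.9×0.33 + 0.8464×0.1×0.67 + 0.954534×0.1×0.33 = 0.324933
P(bacterial infection | fever) = 0.244104/0.324933 ≈ 0.7512

With the extra evidence:
By total probability over both values of bacterial infection:
  P(fever | influenza) = 0.8464·0.67 + 0.954534·0.33
        = 0.567088 + 0.314996 = 0.882084
Keeping only the bacterial infection-present terms gives 0.314996, so
  P(bacterial infection | fever, influenza) = 0.314996 / 0.882084 ≈ 0.3571

P(bacterial infection | fever) ≈ 0.7512; P(bacterial infection | fever, influenza) ≈ 0.3571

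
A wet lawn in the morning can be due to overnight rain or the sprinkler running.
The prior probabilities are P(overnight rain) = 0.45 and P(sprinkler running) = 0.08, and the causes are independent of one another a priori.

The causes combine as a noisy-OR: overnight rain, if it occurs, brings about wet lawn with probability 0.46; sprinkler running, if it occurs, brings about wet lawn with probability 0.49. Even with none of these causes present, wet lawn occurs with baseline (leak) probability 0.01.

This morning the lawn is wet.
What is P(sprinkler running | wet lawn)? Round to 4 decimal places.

Under noisy-OR, P(wet lawn | causes) = 1 − (1−0.01)·∏(1−qᵢ) over the active causes.
P(wet lawn) = 0.01×0.55×0.92 + 0.4951×0.55×0.08 + 0.4654×0.45×0.92 + 0.727354×0.45×0.08 = 0.005060 + 0.021784 + 0.192676 + 0.026185 = 0.245705
Of this, 0.047969 comes from 0.021784 + 0.026185 (the sprinkler running=true cases).
So P(sprinkler running | wet lawn) = 0.047969/0.245705 ≈ 0.1952.

P(sprinkler running | wet lawn) ≈ 0.1952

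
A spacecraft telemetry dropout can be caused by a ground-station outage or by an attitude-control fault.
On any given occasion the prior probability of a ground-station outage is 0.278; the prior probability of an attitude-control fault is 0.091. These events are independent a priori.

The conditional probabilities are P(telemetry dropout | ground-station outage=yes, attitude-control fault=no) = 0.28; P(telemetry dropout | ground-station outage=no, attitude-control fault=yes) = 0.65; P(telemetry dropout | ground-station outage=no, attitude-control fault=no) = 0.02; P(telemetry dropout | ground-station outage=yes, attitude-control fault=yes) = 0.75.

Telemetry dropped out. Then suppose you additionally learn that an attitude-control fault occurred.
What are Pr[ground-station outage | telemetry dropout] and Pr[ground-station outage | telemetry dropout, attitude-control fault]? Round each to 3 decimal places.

P(telemetry dropout) = 0.02×0.722×0.909 + 0.65×0.722×0.091 + 0.28×0.278×0.909 + 0.75×0.278×0.091 = 0.013126 + 0.042706 + 0.070757 + 0.018974 = 0.145563
Restricting to configurations with ground-station outage present: 0.070757 + 0.018974 = 0.089731.
P(ground-station outage | telemetry dropout) = 0.089731 / 0.145563 ≈ 0.616

With the extra evidence:
P(telemetry dropout | attitude-control fault) = 0.65×0.722 + 0.75×0.278 = 0.469300 + 0.208500 = 0.677800
Restricting to configurations with ground-station outage present: 0.75×0.278 = 0.208500.
So P(ground-station outage | telemetry dropout, attitude-control fault) = 0.208500/0.677800 ≈ 0.308.
The drop from 0.616 to 0.308 is the explaining-away (discounting) effect.

Pr[ground-station outage | telemetry dropout] ≈ 0.616; Pr[ground-station outage | telemetry dropout, attitude-control fault] ≈ 0.308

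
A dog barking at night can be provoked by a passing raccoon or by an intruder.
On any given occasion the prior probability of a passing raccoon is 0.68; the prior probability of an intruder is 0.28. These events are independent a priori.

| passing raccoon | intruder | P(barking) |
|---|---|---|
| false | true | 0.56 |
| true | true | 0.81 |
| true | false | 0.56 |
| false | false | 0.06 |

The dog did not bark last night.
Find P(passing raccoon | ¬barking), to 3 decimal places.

P(passing raccoon | ¬barking) ≈ 0.496

P(¬barking) = 0.94*0.32*0.72 + 0.44*0.32*0.28 + 0.44*0.68*0.72 + 0.19*0.68*0.28 = 0.216576 + 0.039424 + 0.215424 + 0.036176 = 0.507600
Of this, 0.251600 comes from 0.215424 + 0.036176 (the passing raccoon=true cases).
P(passing raccoon | ¬barking) = 0.251600 / 0.507600 ≈ 0.496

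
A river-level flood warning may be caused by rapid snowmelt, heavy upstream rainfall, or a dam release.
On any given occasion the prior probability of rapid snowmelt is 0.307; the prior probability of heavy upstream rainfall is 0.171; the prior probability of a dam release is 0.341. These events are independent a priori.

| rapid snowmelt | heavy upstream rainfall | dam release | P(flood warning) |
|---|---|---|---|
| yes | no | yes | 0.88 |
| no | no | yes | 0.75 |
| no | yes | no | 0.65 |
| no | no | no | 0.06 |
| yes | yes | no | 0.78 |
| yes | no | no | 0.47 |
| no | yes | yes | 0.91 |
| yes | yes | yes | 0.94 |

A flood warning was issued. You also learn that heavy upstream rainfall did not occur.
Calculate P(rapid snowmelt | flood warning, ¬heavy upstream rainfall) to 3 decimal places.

P(rapid snowmelt | flood warning, ¬heavy upstream rainfall) ≈ 0.478

For the numerator, keep only rapid snowmelt=true terms: 0.095087 + 0.092125 = 0.187212
Normalizer over all consistent configurations: 0.06*0.693*0.659 + 0.75*0.693*0.341 + 0.47*0.307*0.659 + 0.88*0.307*0.341 = 0.391848
P(rapid snowmelt | flood warning, ¬heavy upstream rainfall) = 0.187212/0.391848 ≈ 0.478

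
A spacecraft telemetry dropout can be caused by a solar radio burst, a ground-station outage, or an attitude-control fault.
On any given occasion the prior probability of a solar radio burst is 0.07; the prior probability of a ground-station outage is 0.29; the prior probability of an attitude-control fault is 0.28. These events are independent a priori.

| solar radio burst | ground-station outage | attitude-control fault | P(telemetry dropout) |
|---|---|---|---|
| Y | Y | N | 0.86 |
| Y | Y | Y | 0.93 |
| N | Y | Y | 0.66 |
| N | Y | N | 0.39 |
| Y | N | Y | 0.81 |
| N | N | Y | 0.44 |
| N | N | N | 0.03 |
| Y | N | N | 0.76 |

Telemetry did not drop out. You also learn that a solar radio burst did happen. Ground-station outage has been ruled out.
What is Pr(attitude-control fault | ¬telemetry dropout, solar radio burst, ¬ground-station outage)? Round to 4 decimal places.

Pr(attitude-control fault | ¬telemetry dropout, solar radio burst, ¬ground-station outage) ≈ 0.2354

By total probability over both values of attitude-control fault:
  P(¬telemetry dropout | solar radio burst, ¬ground-station outage) = 0.24*0.72 + 0.19*0.28
        = 0.172800 + 0.053200 = 0.226000
Configurations with attitude-control fault contribute 0.053200, so
  P(attitude-control fault | ¬telemetry dropout, solar radio burst, ¬ground-station outage) = 0.053200 / 0.226000 ≈ 0.2354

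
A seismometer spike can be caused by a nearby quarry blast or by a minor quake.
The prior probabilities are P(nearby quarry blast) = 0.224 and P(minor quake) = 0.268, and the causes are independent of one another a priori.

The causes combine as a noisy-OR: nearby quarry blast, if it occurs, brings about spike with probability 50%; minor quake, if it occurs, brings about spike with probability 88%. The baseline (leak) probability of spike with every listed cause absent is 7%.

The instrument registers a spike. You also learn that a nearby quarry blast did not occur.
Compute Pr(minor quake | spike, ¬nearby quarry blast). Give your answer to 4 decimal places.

Under noisy-OR, P(spike | causes) = 1 − (1−0.07)·∏(1−qᵢ) over the active causes.
Enumerate both values of minor quake and weight by the priors:
  P(spike | ¬nearby quarry blast) = 0.07×0.732 + 0.8884×0.268
        = 0.051240 + 0.238091 = 0.289331
The terms with minor quake present sum to 0.238091, so
  P(minor quake | spike, ¬nearby quarry blast) = 0.238091 / 0.289331 ≈ 0.8229

Pr(minor quake | spike, ¬nearby quarry blast) ≈ 0.8229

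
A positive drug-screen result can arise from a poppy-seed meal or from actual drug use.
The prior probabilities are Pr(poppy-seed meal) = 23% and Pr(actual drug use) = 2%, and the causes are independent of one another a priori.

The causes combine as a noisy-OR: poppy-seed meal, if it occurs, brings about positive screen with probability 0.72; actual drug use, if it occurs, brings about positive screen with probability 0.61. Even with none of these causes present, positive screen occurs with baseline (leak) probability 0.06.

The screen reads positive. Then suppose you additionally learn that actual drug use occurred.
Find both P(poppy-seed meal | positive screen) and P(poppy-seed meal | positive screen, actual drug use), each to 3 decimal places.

P(poppy-seed meal | positive screen) ≈ 0.756; P(poppy-seed meal | positive screen, actual drug use) ≈ 0.297

Under noisy-OR, P(positive screen | causes) = 1 − (1−0.06)·∏(1−qᵢ) over the active causes.
Sum P(positive screen|·) weighted by the priors over the 4 (poppy-seed meal, actual drug use) configurations:
  P(positive screen) = 0.06·0.77·0.98 + 0.6334·0.77·0.02 + 0.7368·0.23·0.98 + 0.897352·0.23·0.02
        = 0.045276 + 0.009754 + 0.166075 + 0.004128 = 0.225233
Keeping only the poppy-seed meal-present terms gives 0.170203, so
  P(poppy-seed meal | positive screen) = 0.170203 / 0.225233 ≈ 0.756

Now condition on the additional information:
P(positive screen | actual drug use) = 0.6334×0.77 + 0.897352×0.23 = 0.487718 + 0.206391 = 0.694109
Of this, 0.206391 comes from 0.897352×0.23 (the poppy-seed meal=true cases).
Hence the posterior is 0.206391/0.694109 ≈ 0.297.
— actual drug use explains away the evidence for poppy-seed meal.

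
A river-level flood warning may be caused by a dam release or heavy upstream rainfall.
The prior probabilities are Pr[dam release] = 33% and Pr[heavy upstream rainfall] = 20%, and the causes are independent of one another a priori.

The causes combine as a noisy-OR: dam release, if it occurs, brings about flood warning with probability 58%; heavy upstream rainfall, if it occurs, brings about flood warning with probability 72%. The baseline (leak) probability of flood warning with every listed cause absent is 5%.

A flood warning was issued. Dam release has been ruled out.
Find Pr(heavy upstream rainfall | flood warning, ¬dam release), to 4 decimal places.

Pr(heavy upstream rainfall | flood warning, ¬dam release) ≈ 0.7859

Under noisy-OR, P(flood warning | causes) = 1 − (1−0.05)·∏(1−qᵢ) over the active causes.
P(flood warning | ¬dam release) = 0.05·0.8 + 0.734·0.2 = 0.040000 + 0.146800 = 0.186800
Restricting to configurations with heavy upstream rainfall present: 0.734·0.2 = 0.146800.
Hence the posterior is 0.146800/0.186800 ≈ 0.7859.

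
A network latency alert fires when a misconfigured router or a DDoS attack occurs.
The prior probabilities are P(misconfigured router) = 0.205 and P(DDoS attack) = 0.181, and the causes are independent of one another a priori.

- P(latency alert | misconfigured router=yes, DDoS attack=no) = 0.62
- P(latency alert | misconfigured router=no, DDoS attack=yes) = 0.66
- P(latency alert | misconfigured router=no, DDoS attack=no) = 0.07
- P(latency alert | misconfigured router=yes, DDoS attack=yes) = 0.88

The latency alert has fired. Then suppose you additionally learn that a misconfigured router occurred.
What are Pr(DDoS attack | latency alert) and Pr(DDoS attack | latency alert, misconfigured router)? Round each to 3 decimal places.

P(latency alert) = 0.07*0.795*0.819 + 0.66*0.795*0.181 + 0.62*0.205*0.819 + 0.88*0.205*0.181 = 0.045577 + 0.094971 + 0.104095 + 0.032652 = 0.277295
Of this, 0.127623 comes from 0.094971 + 0.032652 (the DDoS attack=true cases).
P(DDoS attack | latency alert) = 0.127623 / 0.277295 ≈ 0.460

Now also conditioning on misconfigured router=true:
Numerator (weight on configurations with DDoS attack): 0.88*0.181 = 0.159280
Denominator P(latency alert | misconfigured router): 0.62*0.819 + 0.88*0.181 = 0.667060
Posterior = 0.159280 / 0.667060 ≈ 0.239
This is intercausal reasoning (explaining away): once misconfigured router accounts for the latency alert, DDoS attack becomes less likely.

Pr(DDoS attack | latency alert) ≈ 0.460; Pr(DDoS attack | latency alert, misconfigured router) ≈ 0.239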